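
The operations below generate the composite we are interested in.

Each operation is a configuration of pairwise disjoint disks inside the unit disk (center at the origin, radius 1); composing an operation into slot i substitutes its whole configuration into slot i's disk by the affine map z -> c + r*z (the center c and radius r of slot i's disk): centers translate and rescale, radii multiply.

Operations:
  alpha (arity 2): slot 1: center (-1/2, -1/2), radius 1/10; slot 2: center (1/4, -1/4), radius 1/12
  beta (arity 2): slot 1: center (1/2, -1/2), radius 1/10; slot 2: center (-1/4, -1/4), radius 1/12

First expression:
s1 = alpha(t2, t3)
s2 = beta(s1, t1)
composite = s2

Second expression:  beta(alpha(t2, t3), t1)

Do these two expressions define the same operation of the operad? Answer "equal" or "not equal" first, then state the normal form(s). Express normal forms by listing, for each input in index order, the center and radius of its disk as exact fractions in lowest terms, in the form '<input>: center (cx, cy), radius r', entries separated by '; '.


Normal form of the first expression: t1: center (-1/4, -1/4), radius 1/12; t2: center (9/20, -11/20), radius 1/100; t3: center (21/40, -21/40), radius 1/120
Normal form of the second expression: t1: center (-1/4, -1/4), radius 1/12; t2: center (9/20, -11/20), radius 1/100; t3: center (21/40, -21/40), radius 1/120
The normal forms match — equal.

equal: each reduces to t1: center (-1/4, -1/4), radius 1/12; t2: center (9/20, -11/20), radius 1/100; t3: center (21/40, -21/40), radius 1/120


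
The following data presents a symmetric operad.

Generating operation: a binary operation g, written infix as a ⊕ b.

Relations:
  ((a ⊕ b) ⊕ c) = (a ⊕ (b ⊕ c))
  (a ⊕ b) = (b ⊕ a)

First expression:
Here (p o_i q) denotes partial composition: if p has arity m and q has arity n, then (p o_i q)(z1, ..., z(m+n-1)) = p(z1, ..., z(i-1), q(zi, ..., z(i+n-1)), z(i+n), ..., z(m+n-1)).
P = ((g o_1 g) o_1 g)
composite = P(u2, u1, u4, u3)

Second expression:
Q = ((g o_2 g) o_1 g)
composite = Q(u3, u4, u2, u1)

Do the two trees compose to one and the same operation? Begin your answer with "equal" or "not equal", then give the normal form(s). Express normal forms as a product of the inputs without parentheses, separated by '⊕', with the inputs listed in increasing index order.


equal; the common form is u1 ⊕ u2 ⊕ u3 ⊕ u4

Reducing the first expression gives u1 ⊕ u2 ⊕ u3 ⊕ u4
Reducing the second expression gives u1 ⊕ u2 ⊕ u3 ⊕ u4
Both agree, so they are equal.


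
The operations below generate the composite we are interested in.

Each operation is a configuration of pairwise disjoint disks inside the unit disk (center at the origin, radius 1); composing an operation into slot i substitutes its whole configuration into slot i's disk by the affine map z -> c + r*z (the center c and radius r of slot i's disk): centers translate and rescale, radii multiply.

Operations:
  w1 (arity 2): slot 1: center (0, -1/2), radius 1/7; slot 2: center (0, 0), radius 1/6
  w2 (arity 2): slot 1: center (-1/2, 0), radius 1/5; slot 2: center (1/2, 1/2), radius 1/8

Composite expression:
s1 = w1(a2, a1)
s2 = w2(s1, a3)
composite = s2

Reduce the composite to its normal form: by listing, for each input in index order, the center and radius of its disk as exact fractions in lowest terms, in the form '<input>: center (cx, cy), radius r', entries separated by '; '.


Only the slot chain above each a matters under w2; compose those maps.
for a2, the 2-step affine chain lands on center (-1/2, -1/10), radius 1/35
for a1, the 2-step affine chain lands on center (-1/2, 0), radius 1/30
for a3, the 1-step affine chain lands on center (1/2, 1/2), radius 1/8

a1: center (-1/2, 0), radius 1/30; a2: center (-1/2, -1/10), radius 1/35; a3: center (1/2, 1/2), radius 1/8


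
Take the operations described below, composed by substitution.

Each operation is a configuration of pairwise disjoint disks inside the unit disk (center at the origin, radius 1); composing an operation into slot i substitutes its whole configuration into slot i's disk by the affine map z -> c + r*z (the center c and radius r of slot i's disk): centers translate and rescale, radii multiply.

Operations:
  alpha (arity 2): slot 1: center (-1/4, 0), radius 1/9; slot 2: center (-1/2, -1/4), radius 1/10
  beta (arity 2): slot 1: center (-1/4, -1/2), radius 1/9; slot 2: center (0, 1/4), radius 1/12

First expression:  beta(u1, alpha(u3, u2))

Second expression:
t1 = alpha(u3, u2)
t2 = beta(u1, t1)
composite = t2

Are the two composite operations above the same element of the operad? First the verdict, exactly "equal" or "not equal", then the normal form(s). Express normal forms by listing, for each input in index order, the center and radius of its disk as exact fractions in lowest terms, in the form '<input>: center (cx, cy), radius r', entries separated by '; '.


equal; the common form is u1: center (-1/4, -1/2), radius 1/9; u2: center (-1/24, 11/48), radius 1/120; u3: center (-1/48, 1/4), radius 1/108

Normal form of the first expression: u1: center (-1/4, -1/2), radius 1/9; u2: center (-1/24, 11/48), radius 1/120; u3: center (-1/48, 1/4), radius 1/108
Normal form of the second expression: u1: center (-1/4, -1/2), radius 1/9; u2: center (-1/24, 11/48), radius 1/120; u3: center (-1/48, 1/4), radius 1/108
Both agree, so they are equal.


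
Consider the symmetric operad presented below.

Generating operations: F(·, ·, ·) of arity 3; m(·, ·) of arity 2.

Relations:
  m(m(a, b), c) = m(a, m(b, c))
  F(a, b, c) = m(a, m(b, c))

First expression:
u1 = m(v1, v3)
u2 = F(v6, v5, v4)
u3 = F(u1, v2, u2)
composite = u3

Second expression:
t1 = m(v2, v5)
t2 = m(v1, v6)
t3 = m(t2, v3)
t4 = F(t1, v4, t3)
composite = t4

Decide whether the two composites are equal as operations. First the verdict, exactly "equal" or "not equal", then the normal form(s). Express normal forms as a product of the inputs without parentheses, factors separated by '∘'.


not equal; first: v1 ∘ v3 ∘ v2 ∘ v6 ∘ v5 ∘ v4; second: v2 ∘ v5 ∘ v4 ∘ v1 ∘ v6 ∘ v3

In normal form, the first expression is v1 ∘ v3 ∘ v2 ∘ v6 ∘ v5 ∘ v4
In normal form, the second expression is v2 ∘ v5 ∘ v4 ∘ v1 ∘ v6 ∘ v3
Distinct normal forms: not equal.


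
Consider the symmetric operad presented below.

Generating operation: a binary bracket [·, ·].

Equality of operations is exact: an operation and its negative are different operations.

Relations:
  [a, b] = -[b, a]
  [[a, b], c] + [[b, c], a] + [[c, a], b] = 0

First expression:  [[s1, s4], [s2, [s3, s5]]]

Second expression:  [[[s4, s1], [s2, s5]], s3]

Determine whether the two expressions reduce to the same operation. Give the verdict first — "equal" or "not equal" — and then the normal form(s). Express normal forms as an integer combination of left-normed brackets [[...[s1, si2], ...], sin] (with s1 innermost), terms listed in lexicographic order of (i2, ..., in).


not equal; first: [[[[s1, s4], s2], s3], s5] - [[[[s1, s4], s2], s5], s3] - [[[[s1, s4], s3], s5], s2] + [[[[s1, s4], s5], s3], s2]; second: -[[[[s1, s4], s2], s5], s3] + [[[[s1, s4], s5], s2], s3]

Normal form of the first expression: [[[[s1, s4], s2], s3], s5] - [[[[s1, s4], s2], s5], s3] - [[[[s1, s4], s3], s5], s2] + [[[[s1, s4], s5], s3], s2]
Normal form of the second expression: -[[[[s1, s4], s2], s5], s3] + [[[[s1, s4], s5], s2], s3]
They disagree, so not equal.


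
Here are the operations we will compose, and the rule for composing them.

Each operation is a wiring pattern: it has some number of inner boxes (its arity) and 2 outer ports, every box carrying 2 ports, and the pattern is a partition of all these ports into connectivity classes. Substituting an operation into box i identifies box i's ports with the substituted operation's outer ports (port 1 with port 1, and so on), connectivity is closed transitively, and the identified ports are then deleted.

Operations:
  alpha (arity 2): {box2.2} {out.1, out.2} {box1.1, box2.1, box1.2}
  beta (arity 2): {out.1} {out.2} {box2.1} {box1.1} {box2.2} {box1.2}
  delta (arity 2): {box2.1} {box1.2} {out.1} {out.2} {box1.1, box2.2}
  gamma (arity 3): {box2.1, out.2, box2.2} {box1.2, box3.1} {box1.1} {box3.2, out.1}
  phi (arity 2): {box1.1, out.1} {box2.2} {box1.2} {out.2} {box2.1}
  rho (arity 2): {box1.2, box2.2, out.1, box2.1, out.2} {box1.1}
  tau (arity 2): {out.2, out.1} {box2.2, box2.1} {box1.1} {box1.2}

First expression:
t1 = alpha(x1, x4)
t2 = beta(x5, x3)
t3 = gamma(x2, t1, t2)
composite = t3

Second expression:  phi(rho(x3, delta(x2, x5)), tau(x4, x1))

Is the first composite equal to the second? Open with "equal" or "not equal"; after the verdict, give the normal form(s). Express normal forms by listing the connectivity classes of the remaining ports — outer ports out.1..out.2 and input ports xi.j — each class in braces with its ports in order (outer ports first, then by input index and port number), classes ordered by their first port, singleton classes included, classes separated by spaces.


In normal form, the first expression is {out.1} {out.2} {x1.1, x1.2, x4.1} {x2.1} {x2.2} {x3.1} {x3.2} {x4.2} {x5.1} {x5.2}
In normal form, the second expression is {out.1, x3.2} {out.2} {x1.1, x1.2} {x2.1, x5.2} {x2.2} {x3.1} {x4.1} {x4.2} {x5.1}
No match — not equal.

not equal; first: {out.1} {out.2} {x1.1, x1.2, x4.1} {x2.1} {x2.2} {x3.1} {x3.2} {x4.2} {x5.1} {x5.2}; second: {out.1, x3.2} {out.2} {x1.1, x1.2} {x2.1, x5.2} {x2.2} {x3.1} {x4.1} {x4.2} {x5.1}


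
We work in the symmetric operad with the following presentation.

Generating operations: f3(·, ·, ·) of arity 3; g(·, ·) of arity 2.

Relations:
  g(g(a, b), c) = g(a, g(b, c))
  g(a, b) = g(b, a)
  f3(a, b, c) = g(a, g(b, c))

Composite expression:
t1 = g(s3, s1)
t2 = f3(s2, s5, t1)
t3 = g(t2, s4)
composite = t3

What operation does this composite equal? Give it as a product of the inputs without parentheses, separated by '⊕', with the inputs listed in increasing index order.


s1 ⊕ s2 ⊕ s3 ⊕ s4 ⊕ s5

With g associative and commutative, the s-input set is all that matters.
g(s3, s1) reduces to s3 ⊕ s1
f3(s2, s5, g(s3, s1)) reduces to s2 ⊕ s5 ⊕ s3 ⊕ s1
g(f3(s2, s5, g(s3, s1)), s4) reduces to s2 ⊕ s5 ⊕ s3 ⊕ s1 ⊕ s4
sorting the factors by input index: s1 ⊕ s2 ⊕ s3 ⊕ s4 ⊕ s5


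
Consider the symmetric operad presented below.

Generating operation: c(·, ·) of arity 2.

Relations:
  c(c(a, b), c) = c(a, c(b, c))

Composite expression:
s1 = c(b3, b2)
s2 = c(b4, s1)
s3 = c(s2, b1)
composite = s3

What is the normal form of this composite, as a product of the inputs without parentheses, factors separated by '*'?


Every regrouping of c is equal, so read the b-inputs in written order.
c(b3, b2) reduces to b3 * b2
c(b4, c(b3, b2)) reduces to b4 * b3 * b2
c(c(b4, c(b3, b2)), b1) reduces to b4 * b3 * b2 * b1

b4 * b3 * b2 * b1


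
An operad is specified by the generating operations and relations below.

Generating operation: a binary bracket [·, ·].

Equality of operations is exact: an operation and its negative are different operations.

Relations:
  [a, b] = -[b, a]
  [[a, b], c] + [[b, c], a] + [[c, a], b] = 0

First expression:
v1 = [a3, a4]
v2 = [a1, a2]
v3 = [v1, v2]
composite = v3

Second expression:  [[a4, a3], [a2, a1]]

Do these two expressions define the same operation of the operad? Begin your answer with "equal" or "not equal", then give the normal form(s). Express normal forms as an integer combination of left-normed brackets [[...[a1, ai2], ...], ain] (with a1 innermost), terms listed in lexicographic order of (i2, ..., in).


equal; the common form is -[[[a1, a2], a3], a4] + [[[a1, a2], a4], a3]

The first expression reduces to -[[[a1, a2], a3], a4] + [[[a1, a2], a4], a3]
The second expression reduces to -[[[a1, a2], a3], a4] + [[[a1, a2], a4], a3]
One common form — equal.


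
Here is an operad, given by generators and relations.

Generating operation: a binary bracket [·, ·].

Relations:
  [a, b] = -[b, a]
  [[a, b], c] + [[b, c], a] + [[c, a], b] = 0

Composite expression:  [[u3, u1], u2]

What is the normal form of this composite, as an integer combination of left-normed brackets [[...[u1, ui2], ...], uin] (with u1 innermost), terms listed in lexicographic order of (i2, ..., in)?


-[[u1, u3], u2]


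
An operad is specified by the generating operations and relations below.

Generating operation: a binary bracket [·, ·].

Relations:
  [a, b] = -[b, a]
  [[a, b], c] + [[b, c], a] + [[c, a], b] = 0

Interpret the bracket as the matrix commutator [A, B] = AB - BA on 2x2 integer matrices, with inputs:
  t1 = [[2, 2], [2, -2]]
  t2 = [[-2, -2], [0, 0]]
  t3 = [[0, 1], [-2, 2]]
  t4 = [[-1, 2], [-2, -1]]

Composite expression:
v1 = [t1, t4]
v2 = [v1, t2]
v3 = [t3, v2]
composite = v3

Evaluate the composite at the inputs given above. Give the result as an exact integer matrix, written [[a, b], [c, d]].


[[80, -128], [-96, -80]]

[t1, t4] = [[-8, 8], [8, 8]]
[[t1, t4], t2] = [[16, 48], [-16, -16]]
[t3, [[t1, t4], t2]] = [[80, -128], [-96, -80]]


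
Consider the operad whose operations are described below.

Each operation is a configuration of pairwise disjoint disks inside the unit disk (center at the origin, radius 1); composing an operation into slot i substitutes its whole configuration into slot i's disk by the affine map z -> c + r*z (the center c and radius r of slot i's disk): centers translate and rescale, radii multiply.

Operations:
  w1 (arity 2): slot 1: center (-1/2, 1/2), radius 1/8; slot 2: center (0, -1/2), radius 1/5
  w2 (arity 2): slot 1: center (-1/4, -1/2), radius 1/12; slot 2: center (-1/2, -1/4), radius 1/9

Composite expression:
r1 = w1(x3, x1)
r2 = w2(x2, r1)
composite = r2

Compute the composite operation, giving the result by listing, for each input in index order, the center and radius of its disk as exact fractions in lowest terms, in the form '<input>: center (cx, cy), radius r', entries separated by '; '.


Affine substitution under w2: radii multiply and x-centers shift.
x2 passes through 1 substitution, ending at center (-1/4, -1/2), radius 1/12
x3 passes through 2 substitutions, ending at center (-5/9, -7/36), radius 1/72
x1 passes through 2 substitutions, ending at center (-1/2, -11/36), radius 1/45

x1: center (-1/2, -11/36), radius 1/45; x2: center (-1/4, -1/2), radius 1/12; x3: center (-5/9, -7/36), radius 1/72


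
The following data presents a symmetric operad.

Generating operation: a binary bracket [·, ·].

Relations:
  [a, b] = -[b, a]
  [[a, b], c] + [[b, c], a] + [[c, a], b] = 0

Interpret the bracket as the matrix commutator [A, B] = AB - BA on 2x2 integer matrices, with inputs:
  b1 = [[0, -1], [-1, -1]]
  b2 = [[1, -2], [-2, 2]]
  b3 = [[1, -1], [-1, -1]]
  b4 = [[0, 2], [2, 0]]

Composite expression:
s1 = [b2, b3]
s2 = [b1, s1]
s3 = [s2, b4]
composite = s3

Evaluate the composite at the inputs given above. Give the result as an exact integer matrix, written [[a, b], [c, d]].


[[0, 40], [-40, 0]]

[b2, b3] = [[0, 5], [-5, 0]]
[b1, [b2, b3]] = [[10, 5], [5, -10]]
[[b1, [b2, b3]], b4] = [[0, 40], [-40, 0]]


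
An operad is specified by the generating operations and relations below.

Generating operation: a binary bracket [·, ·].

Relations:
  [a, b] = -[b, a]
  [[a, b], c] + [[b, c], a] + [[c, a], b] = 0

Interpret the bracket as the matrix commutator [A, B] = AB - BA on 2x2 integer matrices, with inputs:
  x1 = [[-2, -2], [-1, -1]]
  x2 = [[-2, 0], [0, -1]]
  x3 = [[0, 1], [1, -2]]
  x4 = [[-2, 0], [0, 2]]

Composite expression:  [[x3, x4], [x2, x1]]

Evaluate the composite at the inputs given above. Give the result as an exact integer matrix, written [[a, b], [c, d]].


[[4, 0], [0, -4]]

[x3, x4] = [[0, 4], [-4, 0]]
[x2, x1] = [[0, 2], [-1, 0]]
[[x3, x4], [x2, x1]] = [[4, 0], [0, -4]]


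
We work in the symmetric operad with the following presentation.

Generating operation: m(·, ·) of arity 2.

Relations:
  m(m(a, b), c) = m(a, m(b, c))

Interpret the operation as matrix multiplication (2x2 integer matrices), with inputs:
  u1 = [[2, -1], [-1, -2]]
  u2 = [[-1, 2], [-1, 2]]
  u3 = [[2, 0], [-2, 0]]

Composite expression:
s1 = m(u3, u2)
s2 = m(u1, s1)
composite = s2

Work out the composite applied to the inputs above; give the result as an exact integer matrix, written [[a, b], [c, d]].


[[-6, 12], [-2, 4]]

m(u3, u2) = [[-2, 4], [2, -4]]
m(u1, m(u3, u2)) = [[-6, 12], [-2, 4]]


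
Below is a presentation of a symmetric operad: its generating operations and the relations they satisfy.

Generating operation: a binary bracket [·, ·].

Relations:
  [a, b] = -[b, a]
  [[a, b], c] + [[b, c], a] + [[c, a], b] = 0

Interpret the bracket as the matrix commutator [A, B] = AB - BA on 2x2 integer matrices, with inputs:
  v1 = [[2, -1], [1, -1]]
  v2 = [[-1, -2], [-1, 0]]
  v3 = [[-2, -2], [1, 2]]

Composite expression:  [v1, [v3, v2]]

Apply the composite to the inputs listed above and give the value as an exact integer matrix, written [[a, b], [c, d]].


[v3, v2] = [[4, 6], [-5, -4]]
[v1, [v3, v2]] = [[-1, 26], [23, 1]]

[[-1, 26], [23, 1]]


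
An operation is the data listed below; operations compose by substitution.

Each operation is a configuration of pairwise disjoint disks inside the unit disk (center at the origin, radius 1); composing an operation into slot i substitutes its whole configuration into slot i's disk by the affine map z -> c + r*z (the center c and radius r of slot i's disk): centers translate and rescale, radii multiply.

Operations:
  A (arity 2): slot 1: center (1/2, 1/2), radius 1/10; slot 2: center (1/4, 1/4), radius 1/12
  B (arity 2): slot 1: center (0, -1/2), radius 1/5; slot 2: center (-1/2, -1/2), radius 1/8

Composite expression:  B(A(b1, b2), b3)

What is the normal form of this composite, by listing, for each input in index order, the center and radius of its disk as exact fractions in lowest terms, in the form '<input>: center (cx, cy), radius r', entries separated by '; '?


b1: center (1/10, -2/5), radius 1/50; b2: center (1/20, -9/20), radius 1/60; b3: center (-1/2, -1/2), radius 1/8


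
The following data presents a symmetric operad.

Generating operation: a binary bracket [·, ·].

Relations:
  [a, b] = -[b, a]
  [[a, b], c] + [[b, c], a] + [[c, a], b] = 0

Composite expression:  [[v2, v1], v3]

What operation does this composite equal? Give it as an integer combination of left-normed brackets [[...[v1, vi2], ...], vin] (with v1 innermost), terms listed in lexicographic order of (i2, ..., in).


A multilinear Lie element is pinned by v1-initial words (v1 innermost).
Composite bracket: [[v2, v1], v3]
The bracket unfolds into 4 signed words via [a, b] = ab - ba (2^2 = 4).
Words beginning with v1 determine it all:
  v1v2v3 (sign -1) contributes -[[v1, v2], v3]

-[[v1, v2], v3]


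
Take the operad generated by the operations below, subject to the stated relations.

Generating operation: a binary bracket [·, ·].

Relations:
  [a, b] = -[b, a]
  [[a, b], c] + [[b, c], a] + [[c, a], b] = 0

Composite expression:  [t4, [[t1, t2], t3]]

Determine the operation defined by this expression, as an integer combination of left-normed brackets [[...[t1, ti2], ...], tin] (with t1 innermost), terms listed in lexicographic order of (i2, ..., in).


-[[[t1, t2], t3], t4]


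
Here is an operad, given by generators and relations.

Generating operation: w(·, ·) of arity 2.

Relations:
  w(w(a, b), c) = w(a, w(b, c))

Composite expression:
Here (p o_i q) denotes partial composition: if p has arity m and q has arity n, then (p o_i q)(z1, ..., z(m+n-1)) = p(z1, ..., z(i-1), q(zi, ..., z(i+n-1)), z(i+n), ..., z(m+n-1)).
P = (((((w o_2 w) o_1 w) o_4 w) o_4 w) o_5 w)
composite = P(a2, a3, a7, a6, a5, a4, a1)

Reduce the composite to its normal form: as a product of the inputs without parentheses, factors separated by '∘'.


a2 ∘ a3 ∘ a7 ∘ a6 ∘ a5 ∘ a4 ∘ a1

Associativity of w dissolves the nesting; only the a-input order survives.
w(a2, a3) linearizes to a2 ∘ a3
w(a5, a4) linearizes to a5 ∘ a4
w(a6, w(a5, a4)) linearizes to a6 ∘ a5 ∘ a4
w(w(a6, w(a5, a4)), a1) linearizes to a6 ∘ a5 ∘ a4 ∘ a1
w(a7, w(w(a6, w(a5, a4)), a1)) linearizes to a7 ∘ a6 ∘ a5 ∘ a4 ∘ a1
w(w(a2, a3), w(a7, w(w(a6, w(a5, a4)), a1))) linearizes to a2 ∘ a3 ∘ a7 ∘ a6 ∘ a5 ∘ a4 ∘ a1


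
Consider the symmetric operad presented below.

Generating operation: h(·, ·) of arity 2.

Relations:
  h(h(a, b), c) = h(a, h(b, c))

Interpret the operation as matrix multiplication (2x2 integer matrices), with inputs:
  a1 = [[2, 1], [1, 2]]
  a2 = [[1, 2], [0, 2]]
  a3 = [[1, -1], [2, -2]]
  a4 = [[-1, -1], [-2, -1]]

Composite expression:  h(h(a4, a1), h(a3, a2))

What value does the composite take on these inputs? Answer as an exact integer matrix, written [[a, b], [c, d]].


[[-9, 0], [-13, 0]]

h(a4, a1) = [[-3, -3], [-5, -4]]
h(a3, a2) = [[1, 0], [2, 0]]
h(h(a4, a1), h(a3, a2)) = [[-9, 0], [-13, 0]]


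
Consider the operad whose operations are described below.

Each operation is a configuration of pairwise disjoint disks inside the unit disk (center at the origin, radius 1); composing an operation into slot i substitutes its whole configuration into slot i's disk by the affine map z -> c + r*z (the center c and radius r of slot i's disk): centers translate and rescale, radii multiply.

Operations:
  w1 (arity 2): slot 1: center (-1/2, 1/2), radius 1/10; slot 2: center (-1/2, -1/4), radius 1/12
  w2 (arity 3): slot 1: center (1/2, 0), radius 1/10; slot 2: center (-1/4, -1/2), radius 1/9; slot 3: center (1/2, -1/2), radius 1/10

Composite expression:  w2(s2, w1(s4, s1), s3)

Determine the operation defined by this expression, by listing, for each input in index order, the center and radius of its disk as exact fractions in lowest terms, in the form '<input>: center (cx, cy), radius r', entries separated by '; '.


s1: center (-11/36, -19/36), radius 1/108; s2: center (1/2, 0), radius 1/10; s3: center (1/2, -1/2), radius 1/10; s4: center (-11/36, -4/9), radius 1/90

Below w2, radii multiply path by path; the s-disk centers shift.
s2 passes through 1 substitution, ending at center (1/2, 0), radius 1/10
s4 passes through 2 substitutions, ending at center (-11/36, -4/9), radius 1/90
s1 passes through 2 substitutions, ending at center (-11/36, -19/36), radius 1/108
s3 passes through 1 substitution, ending at center (1/2, -1/2), radius 1/10


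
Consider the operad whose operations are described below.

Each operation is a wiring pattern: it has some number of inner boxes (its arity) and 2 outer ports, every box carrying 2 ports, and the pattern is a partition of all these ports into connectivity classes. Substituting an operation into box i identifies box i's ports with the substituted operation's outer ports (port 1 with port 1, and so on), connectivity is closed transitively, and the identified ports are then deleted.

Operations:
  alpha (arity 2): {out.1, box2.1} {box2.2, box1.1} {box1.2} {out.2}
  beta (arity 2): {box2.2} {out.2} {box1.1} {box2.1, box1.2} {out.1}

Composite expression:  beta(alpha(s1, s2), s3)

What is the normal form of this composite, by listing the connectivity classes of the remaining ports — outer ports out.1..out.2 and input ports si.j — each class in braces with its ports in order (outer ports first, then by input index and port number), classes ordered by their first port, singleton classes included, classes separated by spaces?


{out.1} {out.2} {s1.1, s2.2} {s1.2} {s2.1} {s3.1} {s3.2}


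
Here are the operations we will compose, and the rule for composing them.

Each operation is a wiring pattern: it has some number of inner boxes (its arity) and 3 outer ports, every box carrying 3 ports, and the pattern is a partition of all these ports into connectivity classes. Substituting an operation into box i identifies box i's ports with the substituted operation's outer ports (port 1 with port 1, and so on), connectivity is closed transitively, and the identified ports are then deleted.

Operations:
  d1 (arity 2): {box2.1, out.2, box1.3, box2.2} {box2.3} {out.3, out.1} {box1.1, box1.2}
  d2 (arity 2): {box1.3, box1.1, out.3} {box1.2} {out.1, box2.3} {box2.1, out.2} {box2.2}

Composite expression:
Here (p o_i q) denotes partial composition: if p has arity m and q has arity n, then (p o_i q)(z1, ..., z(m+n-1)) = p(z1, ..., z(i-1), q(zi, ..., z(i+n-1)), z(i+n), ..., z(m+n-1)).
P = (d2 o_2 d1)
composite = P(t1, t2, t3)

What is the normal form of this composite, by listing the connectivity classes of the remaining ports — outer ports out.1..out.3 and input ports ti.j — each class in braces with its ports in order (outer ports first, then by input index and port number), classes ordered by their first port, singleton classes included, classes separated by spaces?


{out.1, out.2} {out.3, t1.1, t1.3} {t1.2} {t2.1, t2.2} {t2.3, t3.1, t3.2} {t3.3}

After gluing at d2, chains via deleted ports link the t-ports.
composing d1 on (t2, t3), with out.j its own outer ports: {out.1, out.3} {out.2, t2.3, t3.1, t3.2} {t2.1, t2.2} {t3.3}
composing d2 on (t1, t2, t3), with out.j its own outer ports: {out.1, out.2} {out.3, t1.1, t1.3} {t1.2} {t2.1, t2.2} {t2.3, t3.1, t3.2} {t3.3}


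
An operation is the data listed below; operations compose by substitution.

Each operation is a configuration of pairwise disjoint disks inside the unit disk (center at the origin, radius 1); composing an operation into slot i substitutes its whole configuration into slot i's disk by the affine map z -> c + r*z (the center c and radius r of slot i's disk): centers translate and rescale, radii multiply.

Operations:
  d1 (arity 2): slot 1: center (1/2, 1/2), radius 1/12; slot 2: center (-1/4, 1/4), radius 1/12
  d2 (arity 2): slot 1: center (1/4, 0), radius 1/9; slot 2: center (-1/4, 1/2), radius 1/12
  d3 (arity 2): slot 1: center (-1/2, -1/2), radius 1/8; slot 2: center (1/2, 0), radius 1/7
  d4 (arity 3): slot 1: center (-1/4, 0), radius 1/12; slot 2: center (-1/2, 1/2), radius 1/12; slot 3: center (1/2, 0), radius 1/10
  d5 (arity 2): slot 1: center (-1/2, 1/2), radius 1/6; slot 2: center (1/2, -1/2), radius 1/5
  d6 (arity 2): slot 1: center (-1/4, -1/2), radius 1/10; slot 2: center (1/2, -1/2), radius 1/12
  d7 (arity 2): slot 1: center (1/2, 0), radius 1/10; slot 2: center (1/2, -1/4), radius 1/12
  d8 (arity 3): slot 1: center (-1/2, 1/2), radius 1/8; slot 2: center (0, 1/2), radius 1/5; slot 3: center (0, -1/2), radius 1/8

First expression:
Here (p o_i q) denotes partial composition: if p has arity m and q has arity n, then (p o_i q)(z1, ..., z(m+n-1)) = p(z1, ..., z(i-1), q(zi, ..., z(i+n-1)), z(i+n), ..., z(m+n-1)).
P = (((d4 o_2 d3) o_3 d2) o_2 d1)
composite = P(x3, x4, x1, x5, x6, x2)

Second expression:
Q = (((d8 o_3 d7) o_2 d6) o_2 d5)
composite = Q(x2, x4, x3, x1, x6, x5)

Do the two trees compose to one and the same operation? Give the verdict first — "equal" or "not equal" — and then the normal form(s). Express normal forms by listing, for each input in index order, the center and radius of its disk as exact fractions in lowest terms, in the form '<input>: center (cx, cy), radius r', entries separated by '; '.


not equal: they reduce to x1: center (-209/384, 59/128), radius 1/1152; x2: center (1/2, 0), radius 1/10; x3: center (-1/4, 0), radius 1/12; x4: center (-103/192, 89/192), radius 1/1152; x5: center (-51/112, 1/2), radius 1/756; x6: center (-155/336, 85/168), radius 1/1008 and x1: center (1/10, 2/5), radius 1/60; x2: center (-1/2, 1/2), radius 1/8; x3: center (-1/25, 39/100), radius 1/250; x4: center (-3/50, 41/100), radius 1/300; x5: center (1/16, -17/32), radius 1/96; x6: center (1/16, -1/2), radius 1/80

In normal form, the first expression is x1: center (-209/384, 59/128), radius 1/1152; x2: center (1/2, 0), radius 1/10; x3: center (-1/4, 0), radius 1/12; x4: center (-103/192, 89/192), radius 1/1152; x5: center (-51/112, 1/2), radius 1/756; x6: center (-155/336, 85/168), radius 1/1008
In normal form, the second expression is x1: center (1/10, 2/5), radius 1/60; x2: center (-1/2, 1/2), radius 1/8; x3: center (-1/25, 39/100), radius 1/250; x4: center (-3/50, 41/100), radius 1/300; x5: center (1/16, -17/32), radius 1/96; x6: center (1/16, -1/2), radius 1/80
Distinct normal forms: not equal.


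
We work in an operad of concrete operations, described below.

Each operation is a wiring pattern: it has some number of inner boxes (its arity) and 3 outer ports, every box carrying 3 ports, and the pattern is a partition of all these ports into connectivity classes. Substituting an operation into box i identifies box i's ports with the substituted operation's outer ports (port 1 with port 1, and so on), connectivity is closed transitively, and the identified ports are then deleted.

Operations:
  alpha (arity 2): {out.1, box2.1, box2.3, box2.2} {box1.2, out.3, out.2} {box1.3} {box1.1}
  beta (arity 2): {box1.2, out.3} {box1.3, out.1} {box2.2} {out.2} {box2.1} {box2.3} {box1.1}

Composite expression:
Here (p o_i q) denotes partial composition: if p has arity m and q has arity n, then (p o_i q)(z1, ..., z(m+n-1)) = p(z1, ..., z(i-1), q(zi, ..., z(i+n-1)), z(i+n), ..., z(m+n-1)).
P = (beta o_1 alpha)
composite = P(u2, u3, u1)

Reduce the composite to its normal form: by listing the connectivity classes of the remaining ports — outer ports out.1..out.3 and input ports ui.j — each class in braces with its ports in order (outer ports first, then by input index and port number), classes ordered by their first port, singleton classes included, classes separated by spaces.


{out.1, out.3, u2.2} {out.2} {u1.1} {u1.2} {u1.3} {u2.1} {u2.3} {u3.1, u3.2, u3.3}


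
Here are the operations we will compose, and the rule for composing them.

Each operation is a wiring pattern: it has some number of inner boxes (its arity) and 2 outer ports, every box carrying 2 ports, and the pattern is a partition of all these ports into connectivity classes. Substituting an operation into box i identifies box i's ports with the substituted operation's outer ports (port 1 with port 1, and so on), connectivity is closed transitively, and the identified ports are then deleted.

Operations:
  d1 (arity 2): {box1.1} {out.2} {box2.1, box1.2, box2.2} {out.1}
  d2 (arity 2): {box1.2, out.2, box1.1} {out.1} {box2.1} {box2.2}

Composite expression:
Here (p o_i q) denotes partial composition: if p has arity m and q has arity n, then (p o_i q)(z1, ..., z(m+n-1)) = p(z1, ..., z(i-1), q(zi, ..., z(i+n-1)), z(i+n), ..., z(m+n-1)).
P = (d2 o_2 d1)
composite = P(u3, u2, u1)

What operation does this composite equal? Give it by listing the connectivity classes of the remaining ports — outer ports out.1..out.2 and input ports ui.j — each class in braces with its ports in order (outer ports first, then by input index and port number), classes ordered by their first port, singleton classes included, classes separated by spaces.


{out.1} {out.2, u3.1, u3.2} {u1.1, u1.2, u2.2} {u2.1}

Treat the ports identified at d2 as solder joints: merge, then drop.
after d1, the pattern on (u2, u1) reads {out.1} {out.2} {u1.1, u1.2, u2.2} {u2.1} (out.j = its outer ports)
after d2, the pattern on (u3, u2, u1) reads {out.1} {out.2, u3.1, u3.2} {u1.1, u1.2, u2.2} {u2.1} (out.j = its outer ports)


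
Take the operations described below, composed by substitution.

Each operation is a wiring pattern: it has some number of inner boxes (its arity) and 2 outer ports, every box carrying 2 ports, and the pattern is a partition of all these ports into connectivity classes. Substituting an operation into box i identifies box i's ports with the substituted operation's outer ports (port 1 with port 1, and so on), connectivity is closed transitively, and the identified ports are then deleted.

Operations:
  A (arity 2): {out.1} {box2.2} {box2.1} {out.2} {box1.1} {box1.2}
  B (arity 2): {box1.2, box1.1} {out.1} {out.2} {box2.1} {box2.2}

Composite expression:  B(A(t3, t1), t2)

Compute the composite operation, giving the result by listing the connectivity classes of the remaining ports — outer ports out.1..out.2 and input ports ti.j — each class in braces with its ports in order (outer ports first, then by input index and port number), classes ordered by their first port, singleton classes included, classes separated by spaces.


{out.1} {out.2} {t1.1} {t1.2} {t2.1} {t2.2} {t3.1} {t3.2}

After gluing at B, chains via deleted ports link the t-ports.
composing A on (t3, t1), with out.j its own outer ports: {out.1} {out.2} {t1.1} {t1.2} {t3.1} {t3.2}
composing B on (t3, t1, t2), with out.j its own outer ports: {out.1} {out.2} {t1.1} {t1.2} {t2.1} {t2.2} {t3.1} {t3.2}


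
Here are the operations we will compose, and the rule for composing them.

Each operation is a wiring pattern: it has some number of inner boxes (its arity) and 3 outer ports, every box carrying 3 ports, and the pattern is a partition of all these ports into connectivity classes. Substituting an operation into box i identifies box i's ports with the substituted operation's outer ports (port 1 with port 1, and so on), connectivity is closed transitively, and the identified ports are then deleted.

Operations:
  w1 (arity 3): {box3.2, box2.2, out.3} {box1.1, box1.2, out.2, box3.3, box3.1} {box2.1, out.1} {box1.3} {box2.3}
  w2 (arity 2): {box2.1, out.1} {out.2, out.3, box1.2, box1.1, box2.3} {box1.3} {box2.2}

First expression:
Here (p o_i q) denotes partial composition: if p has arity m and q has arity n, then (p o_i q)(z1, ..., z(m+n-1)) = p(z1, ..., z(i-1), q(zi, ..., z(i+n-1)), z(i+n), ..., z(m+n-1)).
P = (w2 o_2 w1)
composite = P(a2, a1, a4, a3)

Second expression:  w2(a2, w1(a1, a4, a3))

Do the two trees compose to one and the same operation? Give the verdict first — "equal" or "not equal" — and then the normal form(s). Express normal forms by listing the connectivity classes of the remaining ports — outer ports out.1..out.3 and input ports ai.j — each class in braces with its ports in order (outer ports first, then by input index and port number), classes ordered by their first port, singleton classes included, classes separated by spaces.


equal — both sides give {out.1, a4.1} {out.2, out.3, a2.1, a2.2, a3.2, a4.2} {a1.1, a1.2, a3.1, a3.3} {a1.3} {a2.3} {a4.3}

The first expression reduces to {out.1, a4.1} {out.2, out.3, a2.1, a2.2, a3.2, a4.2} {a1.1, a1.2, a3.1, a3.3} {a1.3} {a2.3} {a4.3}
The second expression reduces to {out.1, a4.1} {out.2, out.3, a2.1, a2.2, a3.2, a4.2} {a1.1, a1.2, a3.1, a3.3} {a1.3} {a2.3} {a4.3}
The normal forms match — equal.


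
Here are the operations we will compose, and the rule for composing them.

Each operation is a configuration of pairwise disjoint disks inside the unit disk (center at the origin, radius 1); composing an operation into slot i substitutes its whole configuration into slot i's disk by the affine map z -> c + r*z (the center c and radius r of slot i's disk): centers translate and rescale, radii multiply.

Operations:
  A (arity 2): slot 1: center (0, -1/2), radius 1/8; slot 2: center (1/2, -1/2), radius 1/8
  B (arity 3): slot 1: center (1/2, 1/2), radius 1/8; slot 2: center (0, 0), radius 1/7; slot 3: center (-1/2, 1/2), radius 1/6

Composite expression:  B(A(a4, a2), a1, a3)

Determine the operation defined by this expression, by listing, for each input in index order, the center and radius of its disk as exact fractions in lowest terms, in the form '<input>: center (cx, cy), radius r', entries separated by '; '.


a1: center (0, 0), radius 1/7; a2: center (9/16, 7/16), radius 1/64; a3: center (-1/2, 1/2), radius 1/6; a4: center (1/2, 7/16), radius 1/64

Below B, radii multiply path by path; the a-disk centers shift.
input a4: applying the 2 nested substitutions gives center (1/2, 7/16), radius 1/64
input a2: applying the 2 nested substitutions gives center (9/16, 7/16), radius 1/64
input a1: applying the 1 nested substitution gives center (0, 0), radius 1/7
input a3: applying the 1 nested substitution gives center (-1/2, 1/2), radius 1/6


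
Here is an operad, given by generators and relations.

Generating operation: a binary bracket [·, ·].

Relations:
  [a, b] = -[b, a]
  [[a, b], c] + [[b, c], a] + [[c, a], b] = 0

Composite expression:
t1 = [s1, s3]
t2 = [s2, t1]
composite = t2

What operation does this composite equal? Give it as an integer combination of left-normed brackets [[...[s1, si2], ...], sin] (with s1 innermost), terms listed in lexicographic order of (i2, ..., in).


-[[s1, s3], s2]

Skip Jacobi rewriting: expand, keep s1-initial words, read off terms.
Composite bracket: [s2, [s1, s3]]
Each bracket splits as ab - ba, giving 4 signed words (2^2 = 4).
Coefficients come from the s1-initial words:
  the word s1s3s2 carries sign -1 and contributes -[[s1, s3], s2]


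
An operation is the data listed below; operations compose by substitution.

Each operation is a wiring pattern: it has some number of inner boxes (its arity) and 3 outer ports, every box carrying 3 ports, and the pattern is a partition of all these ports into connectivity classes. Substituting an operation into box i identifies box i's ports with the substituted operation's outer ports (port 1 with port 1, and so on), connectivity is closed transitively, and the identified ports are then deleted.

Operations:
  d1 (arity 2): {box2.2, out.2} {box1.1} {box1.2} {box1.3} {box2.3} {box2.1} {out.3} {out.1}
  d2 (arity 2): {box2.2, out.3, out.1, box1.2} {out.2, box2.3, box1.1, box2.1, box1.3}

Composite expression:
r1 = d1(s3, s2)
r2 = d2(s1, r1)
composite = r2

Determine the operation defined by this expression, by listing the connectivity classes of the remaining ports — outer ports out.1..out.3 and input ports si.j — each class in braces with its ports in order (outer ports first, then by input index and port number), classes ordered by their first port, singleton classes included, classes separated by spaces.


{out.1, out.3, s1.2, s2.2} {out.2, s1.1, s1.3} {s2.1} {s2.3} {s3.1} {s3.2} {s3.3}


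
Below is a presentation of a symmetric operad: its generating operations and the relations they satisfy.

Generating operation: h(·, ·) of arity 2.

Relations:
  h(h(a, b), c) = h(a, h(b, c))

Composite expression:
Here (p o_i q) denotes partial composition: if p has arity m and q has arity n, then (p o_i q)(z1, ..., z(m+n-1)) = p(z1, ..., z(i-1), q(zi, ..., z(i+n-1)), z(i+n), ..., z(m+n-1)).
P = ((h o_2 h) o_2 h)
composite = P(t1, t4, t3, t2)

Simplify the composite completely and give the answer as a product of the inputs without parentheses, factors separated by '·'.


t1 · t4 · t3 · t2


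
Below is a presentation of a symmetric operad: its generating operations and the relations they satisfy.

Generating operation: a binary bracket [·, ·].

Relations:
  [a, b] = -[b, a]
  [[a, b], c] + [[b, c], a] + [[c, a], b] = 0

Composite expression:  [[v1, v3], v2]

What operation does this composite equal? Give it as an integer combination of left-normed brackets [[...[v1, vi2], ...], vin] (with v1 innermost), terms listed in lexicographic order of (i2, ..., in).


[[v1, v3], v2]


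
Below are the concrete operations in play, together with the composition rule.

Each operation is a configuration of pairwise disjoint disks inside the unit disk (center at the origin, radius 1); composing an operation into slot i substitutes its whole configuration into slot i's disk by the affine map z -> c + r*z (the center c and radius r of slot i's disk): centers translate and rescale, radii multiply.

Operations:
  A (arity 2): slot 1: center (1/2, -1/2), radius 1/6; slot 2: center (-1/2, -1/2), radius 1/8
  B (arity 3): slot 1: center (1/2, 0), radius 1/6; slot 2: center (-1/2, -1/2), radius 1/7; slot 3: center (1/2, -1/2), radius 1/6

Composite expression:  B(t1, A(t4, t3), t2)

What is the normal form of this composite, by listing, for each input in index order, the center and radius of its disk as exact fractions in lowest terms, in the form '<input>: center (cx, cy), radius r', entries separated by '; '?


t1: center (1/2, 0), radius 1/6; t2: center (1/2, -1/2), radius 1/6; t3: center (-4/7, -4/7), radius 1/56; t4: center (-3/7, -4/7), radius 1/42

Affine substitution under B: radii multiply and t-centers shift.
for t1, the 1-step affine chain lands on center (1/2, 0), radius 1/6
for t4, the 2-step affine chain lands on center (-3/7, -4/7), radius 1/42
for t3, the 2-step affine chain lands on center (-4/7, -4/7), radius 1/56
for t2, the 1-step affine chain lands on center (1/2, -1/2), radius 1/6
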